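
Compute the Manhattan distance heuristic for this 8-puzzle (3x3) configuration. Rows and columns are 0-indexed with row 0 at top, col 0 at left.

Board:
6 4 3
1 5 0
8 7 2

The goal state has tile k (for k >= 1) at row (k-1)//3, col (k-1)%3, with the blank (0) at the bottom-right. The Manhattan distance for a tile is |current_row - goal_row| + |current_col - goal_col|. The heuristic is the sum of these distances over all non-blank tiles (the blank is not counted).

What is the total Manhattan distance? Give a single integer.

Tile 6: (0,0)->(1,2) = 3
Tile 4: (0,1)->(1,0) = 2
Tile 3: (0,2)->(0,2) = 0
Tile 1: (1,0)->(0,0) = 1
Tile 5: (1,1)->(1,1) = 0
Tile 8: (2,0)->(2,1) = 1
Tile 7: (2,1)->(2,0) = 1
Tile 2: (2,2)->(0,1) = 3
Sum: 3 + 2 + 0 + 1 + 0 + 1 + 1 + 3 = 11

Answer: 11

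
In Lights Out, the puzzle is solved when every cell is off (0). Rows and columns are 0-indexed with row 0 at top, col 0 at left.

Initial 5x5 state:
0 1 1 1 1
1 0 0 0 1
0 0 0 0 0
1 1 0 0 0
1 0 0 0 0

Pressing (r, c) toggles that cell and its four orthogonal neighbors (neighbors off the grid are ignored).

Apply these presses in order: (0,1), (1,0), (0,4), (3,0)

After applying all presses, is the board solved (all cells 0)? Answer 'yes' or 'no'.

After press 1 at (0,1):
1 0 0 1 1
1 1 0 0 1
0 0 0 0 0
1 1 0 0 0
1 0 0 0 0

After press 2 at (1,0):
0 0 0 1 1
0 0 0 0 1
1 0 0 0 0
1 1 0 0 0
1 0 0 0 0

After press 3 at (0,4):
0 0 0 0 0
0 0 0 0 0
1 0 0 0 0
1 1 0 0 0
1 0 0 0 0

After press 4 at (3,0):
0 0 0 0 0
0 0 0 0 0
0 0 0 0 0
0 0 0 0 0
0 0 0 0 0

Lights still on: 0

Answer: yes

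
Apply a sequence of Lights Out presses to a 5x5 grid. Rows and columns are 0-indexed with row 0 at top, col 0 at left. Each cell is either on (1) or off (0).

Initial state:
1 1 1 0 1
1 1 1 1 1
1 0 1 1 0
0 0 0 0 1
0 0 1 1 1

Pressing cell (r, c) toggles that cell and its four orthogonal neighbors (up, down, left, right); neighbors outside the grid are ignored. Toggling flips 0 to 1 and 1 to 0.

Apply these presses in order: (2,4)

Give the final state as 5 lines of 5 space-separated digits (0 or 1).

Answer: 1 1 1 0 1
1 1 1 1 0
1 0 1 0 1
0 0 0 0 0
0 0 1 1 1

Derivation:
After press 1 at (2,4):
1 1 1 0 1
1 1 1 1 0
1 0 1 0 1
0 0 0 0 0
0 0 1 1 1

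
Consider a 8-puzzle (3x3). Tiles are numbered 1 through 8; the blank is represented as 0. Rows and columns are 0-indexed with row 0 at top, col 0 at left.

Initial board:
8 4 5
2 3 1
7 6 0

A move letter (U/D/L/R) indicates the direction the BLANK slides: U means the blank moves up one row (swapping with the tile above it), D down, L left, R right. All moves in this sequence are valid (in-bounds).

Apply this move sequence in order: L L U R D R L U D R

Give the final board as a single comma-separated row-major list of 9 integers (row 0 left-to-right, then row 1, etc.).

After move 1 (L):
8 4 5
2 3 1
7 0 6

After move 2 (L):
8 4 5
2 3 1
0 7 6

After move 3 (U):
8 4 5
0 3 1
2 7 6

After move 4 (R):
8 4 5
3 0 1
2 7 6

After move 5 (D):
8 4 5
3 7 1
2 0 6

After move 6 (R):
8 4 5
3 7 1
2 6 0

After move 7 (L):
8 4 5
3 7 1
2 0 6

After move 8 (U):
8 4 5
3 0 1
2 7 6

After move 9 (D):
8 4 5
3 7 1
2 0 6

After move 10 (R):
8 4 5
3 7 1
2 6 0

Answer: 8, 4, 5, 3, 7, 1, 2, 6, 0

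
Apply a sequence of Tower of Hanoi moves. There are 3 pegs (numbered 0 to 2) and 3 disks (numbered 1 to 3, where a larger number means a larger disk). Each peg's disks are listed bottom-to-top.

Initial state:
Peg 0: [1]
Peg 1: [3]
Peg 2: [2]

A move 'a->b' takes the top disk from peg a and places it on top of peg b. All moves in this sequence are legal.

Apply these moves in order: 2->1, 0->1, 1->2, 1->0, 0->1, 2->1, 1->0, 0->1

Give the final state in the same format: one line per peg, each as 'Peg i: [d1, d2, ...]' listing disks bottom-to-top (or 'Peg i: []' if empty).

Answer: Peg 0: []
Peg 1: [3, 2, 1]
Peg 2: []

Derivation:
After move 1 (2->1):
Peg 0: [1]
Peg 1: [3, 2]
Peg 2: []

After move 2 (0->1):
Peg 0: []
Peg 1: [3, 2, 1]
Peg 2: []

After move 3 (1->2):
Peg 0: []
Peg 1: [3, 2]
Peg 2: [1]

After move 4 (1->0):
Peg 0: [2]
Peg 1: [3]
Peg 2: [1]

After move 5 (0->1):
Peg 0: []
Peg 1: [3, 2]
Peg 2: [1]

After move 6 (2->1):
Peg 0: []
Peg 1: [3, 2, 1]
Peg 2: []

After move 7 (1->0):
Peg 0: [1]
Peg 1: [3, 2]
Peg 2: []

After move 8 (0->1):
Peg 0: []
Peg 1: [3, 2, 1]
Peg 2: []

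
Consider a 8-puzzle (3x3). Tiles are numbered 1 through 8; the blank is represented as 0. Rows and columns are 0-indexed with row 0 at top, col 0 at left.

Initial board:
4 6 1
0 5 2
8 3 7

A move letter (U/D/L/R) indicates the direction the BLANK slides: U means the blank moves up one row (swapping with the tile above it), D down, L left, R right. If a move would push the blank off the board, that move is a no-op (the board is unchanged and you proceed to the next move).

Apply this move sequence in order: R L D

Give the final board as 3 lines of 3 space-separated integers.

Answer: 4 6 1
8 5 2
0 3 7

Derivation:
After move 1 (R):
4 6 1
5 0 2
8 3 7

After move 2 (L):
4 6 1
0 5 2
8 3 7

After move 3 (D):
4 6 1
8 5 2
0 3 7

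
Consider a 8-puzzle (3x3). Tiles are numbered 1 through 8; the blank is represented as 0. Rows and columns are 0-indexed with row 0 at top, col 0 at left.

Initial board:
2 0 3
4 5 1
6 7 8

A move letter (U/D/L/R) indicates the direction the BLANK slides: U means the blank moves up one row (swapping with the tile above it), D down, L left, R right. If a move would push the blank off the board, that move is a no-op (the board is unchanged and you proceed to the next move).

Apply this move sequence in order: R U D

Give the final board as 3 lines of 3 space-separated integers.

Answer: 2 3 1
4 5 0
6 7 8

Derivation:
After move 1 (R):
2 3 0
4 5 1
6 7 8

After move 2 (U):
2 3 0
4 5 1
6 7 8

After move 3 (D):
2 3 1
4 5 0
6 7 8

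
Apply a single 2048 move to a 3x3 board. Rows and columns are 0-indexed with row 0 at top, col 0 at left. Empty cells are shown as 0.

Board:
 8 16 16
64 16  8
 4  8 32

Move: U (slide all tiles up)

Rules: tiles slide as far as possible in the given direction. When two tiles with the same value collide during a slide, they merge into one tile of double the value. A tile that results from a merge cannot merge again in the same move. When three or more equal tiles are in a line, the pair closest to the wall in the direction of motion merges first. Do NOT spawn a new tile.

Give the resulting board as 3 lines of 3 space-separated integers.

Slide up:
col 0: [8, 64, 4] -> [8, 64, 4]
col 1: [16, 16, 8] -> [32, 8, 0]
col 2: [16, 8, 32] -> [16, 8, 32]

Answer:  8 32 16
64  8  8
 4  0 32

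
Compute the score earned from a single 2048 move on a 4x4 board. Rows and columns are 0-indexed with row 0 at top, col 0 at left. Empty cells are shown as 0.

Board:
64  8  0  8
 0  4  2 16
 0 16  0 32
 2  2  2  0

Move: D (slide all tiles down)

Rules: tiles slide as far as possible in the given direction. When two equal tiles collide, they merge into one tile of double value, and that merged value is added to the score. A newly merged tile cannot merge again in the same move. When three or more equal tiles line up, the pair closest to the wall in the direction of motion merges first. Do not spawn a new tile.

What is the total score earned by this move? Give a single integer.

Slide down:
col 0: [64, 0, 0, 2] -> [0, 0, 64, 2]  score +0 (running 0)
col 1: [8, 4, 16, 2] -> [8, 4, 16, 2]  score +0 (running 0)
col 2: [0, 2, 0, 2] -> [0, 0, 0, 4]  score +4 (running 4)
col 3: [8, 16, 32, 0] -> [0, 8, 16, 32]  score +0 (running 4)
Board after move:
 0  8  0  0
 0  4  0  8
64 16  0 16
 2  2  4 32

Answer: 4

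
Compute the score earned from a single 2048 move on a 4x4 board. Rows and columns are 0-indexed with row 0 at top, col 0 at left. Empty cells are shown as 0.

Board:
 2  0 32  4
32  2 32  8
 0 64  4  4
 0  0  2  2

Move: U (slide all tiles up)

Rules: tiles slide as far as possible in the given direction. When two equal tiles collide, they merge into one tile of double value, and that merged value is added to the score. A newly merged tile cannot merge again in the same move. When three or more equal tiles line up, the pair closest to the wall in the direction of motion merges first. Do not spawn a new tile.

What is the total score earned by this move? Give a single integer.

Answer: 64

Derivation:
Slide up:
col 0: [2, 32, 0, 0] -> [2, 32, 0, 0]  score +0 (running 0)
col 1: [0, 2, 64, 0] -> [2, 64, 0, 0]  score +0 (running 0)
col 2: [32, 32, 4, 2] -> [64, 4, 2, 0]  score +64 (running 64)
col 3: [4, 8, 4, 2] -> [4, 8, 4, 2]  score +0 (running 64)
Board after move:
 2  2 64  4
32 64  4  8
 0  0  2  4
 0  0  0  2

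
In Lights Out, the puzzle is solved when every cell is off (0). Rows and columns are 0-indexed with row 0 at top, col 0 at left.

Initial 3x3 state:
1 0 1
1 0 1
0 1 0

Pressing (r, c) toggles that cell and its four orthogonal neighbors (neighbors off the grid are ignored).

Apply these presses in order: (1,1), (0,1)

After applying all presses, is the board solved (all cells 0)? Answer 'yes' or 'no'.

After press 1 at (1,1):
1 1 1
0 1 0
0 0 0

After press 2 at (0,1):
0 0 0
0 0 0
0 0 0

Lights still on: 0

Answer: yes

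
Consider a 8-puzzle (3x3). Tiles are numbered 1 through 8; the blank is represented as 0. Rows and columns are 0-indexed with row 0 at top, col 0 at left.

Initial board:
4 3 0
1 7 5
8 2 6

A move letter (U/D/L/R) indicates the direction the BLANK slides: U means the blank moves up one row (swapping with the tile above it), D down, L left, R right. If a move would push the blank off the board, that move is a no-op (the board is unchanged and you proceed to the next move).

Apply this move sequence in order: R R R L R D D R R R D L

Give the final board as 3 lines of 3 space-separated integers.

After move 1 (R):
4 3 0
1 7 5
8 2 6

After move 2 (R):
4 3 0
1 7 5
8 2 6

After move 3 (R):
4 3 0
1 7 5
8 2 6

After move 4 (L):
4 0 3
1 7 5
8 2 6

After move 5 (R):
4 3 0
1 7 5
8 2 6

After move 6 (D):
4 3 5
1 7 0
8 2 6

After move 7 (D):
4 3 5
1 7 6
8 2 0

After move 8 (R):
4 3 5
1 7 6
8 2 0

After move 9 (R):
4 3 5
1 7 6
8 2 0

After move 10 (R):
4 3 5
1 7 6
8 2 0

After move 11 (D):
4 3 5
1 7 6
8 2 0

After move 12 (L):
4 3 5
1 7 6
8 0 2

Answer: 4 3 5
1 7 6
8 0 2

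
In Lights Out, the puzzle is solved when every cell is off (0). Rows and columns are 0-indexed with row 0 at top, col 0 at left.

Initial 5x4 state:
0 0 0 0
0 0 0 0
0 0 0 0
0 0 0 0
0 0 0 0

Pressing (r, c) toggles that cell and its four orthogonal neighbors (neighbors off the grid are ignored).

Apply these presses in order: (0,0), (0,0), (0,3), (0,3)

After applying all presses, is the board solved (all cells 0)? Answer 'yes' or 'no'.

After press 1 at (0,0):
1 1 0 0
1 0 0 0
0 0 0 0
0 0 0 0
0 0 0 0

After press 2 at (0,0):
0 0 0 0
0 0 0 0
0 0 0 0
0 0 0 0
0 0 0 0

After press 3 at (0,3):
0 0 1 1
0 0 0 1
0 0 0 0
0 0 0 0
0 0 0 0

After press 4 at (0,3):
0 0 0 0
0 0 0 0
0 0 0 0
0 0 0 0
0 0 0 0

Lights still on: 0

Answer: yes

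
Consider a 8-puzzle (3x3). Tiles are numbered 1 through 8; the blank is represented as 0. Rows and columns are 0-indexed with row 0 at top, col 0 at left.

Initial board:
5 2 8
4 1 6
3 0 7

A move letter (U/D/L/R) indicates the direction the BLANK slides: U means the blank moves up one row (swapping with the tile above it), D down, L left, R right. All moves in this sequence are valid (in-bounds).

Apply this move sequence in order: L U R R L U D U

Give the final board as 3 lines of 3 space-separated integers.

After move 1 (L):
5 2 8
4 1 6
0 3 7

After move 2 (U):
5 2 8
0 1 6
4 3 7

After move 3 (R):
5 2 8
1 0 6
4 3 7

After move 4 (R):
5 2 8
1 6 0
4 3 7

After move 5 (L):
5 2 8
1 0 6
4 3 7

After move 6 (U):
5 0 8
1 2 6
4 3 7

After move 7 (D):
5 2 8
1 0 6
4 3 7

After move 8 (U):
5 0 8
1 2 6
4 3 7

Answer: 5 0 8
1 2 6
4 3 7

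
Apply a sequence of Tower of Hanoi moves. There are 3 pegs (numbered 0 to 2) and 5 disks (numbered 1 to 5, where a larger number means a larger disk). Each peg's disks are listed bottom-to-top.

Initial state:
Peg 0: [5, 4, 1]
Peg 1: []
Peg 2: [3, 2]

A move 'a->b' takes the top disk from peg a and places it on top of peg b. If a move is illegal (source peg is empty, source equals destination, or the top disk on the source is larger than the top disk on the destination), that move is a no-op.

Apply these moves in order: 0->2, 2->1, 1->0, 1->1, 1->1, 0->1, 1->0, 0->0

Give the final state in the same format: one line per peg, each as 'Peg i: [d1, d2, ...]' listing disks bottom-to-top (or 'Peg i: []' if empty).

After move 1 (0->2):
Peg 0: [5, 4]
Peg 1: []
Peg 2: [3, 2, 1]

After move 2 (2->1):
Peg 0: [5, 4]
Peg 1: [1]
Peg 2: [3, 2]

After move 3 (1->0):
Peg 0: [5, 4, 1]
Peg 1: []
Peg 2: [3, 2]

After move 4 (1->1):
Peg 0: [5, 4, 1]
Peg 1: []
Peg 2: [3, 2]

After move 5 (1->1):
Peg 0: [5, 4, 1]
Peg 1: []
Peg 2: [3, 2]

After move 6 (0->1):
Peg 0: [5, 4]
Peg 1: [1]
Peg 2: [3, 2]

After move 7 (1->0):
Peg 0: [5, 4, 1]
Peg 1: []
Peg 2: [3, 2]

After move 8 (0->0):
Peg 0: [5, 4, 1]
Peg 1: []
Peg 2: [3, 2]

Answer: Peg 0: [5, 4, 1]
Peg 1: []
Peg 2: [3, 2]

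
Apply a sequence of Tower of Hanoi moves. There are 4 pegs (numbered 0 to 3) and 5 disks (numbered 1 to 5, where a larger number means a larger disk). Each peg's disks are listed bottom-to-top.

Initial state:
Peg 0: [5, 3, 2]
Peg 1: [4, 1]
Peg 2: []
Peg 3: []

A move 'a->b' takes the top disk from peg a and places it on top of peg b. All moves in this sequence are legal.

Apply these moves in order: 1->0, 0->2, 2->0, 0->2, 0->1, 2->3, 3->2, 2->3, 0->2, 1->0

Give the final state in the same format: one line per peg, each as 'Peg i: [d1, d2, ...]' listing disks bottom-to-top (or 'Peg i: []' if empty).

Answer: Peg 0: [5, 2]
Peg 1: [4]
Peg 2: [3]
Peg 3: [1]

Derivation:
After move 1 (1->0):
Peg 0: [5, 3, 2, 1]
Peg 1: [4]
Peg 2: []
Peg 3: []

After move 2 (0->2):
Peg 0: [5, 3, 2]
Peg 1: [4]
Peg 2: [1]
Peg 3: []

After move 3 (2->0):
Peg 0: [5, 3, 2, 1]
Peg 1: [4]
Peg 2: []
Peg 3: []

After move 4 (0->2):
Peg 0: [5, 3, 2]
Peg 1: [4]
Peg 2: [1]
Peg 3: []

After move 5 (0->1):
Peg 0: [5, 3]
Peg 1: [4, 2]
Peg 2: [1]
Peg 3: []

After move 6 (2->3):
Peg 0: [5, 3]
Peg 1: [4, 2]
Peg 2: []
Peg 3: [1]

After move 7 (3->2):
Peg 0: [5, 3]
Peg 1: [4, 2]
Peg 2: [1]
Peg 3: []

After move 8 (2->3):
Peg 0: [5, 3]
Peg 1: [4, 2]
Peg 2: []
Peg 3: [1]

After move 9 (0->2):
Peg 0: [5]
Peg 1: [4, 2]
Peg 2: [3]
Peg 3: [1]

After move 10 (1->0):
Peg 0: [5, 2]
Peg 1: [4]
Peg 2: [3]
Peg 3: [1]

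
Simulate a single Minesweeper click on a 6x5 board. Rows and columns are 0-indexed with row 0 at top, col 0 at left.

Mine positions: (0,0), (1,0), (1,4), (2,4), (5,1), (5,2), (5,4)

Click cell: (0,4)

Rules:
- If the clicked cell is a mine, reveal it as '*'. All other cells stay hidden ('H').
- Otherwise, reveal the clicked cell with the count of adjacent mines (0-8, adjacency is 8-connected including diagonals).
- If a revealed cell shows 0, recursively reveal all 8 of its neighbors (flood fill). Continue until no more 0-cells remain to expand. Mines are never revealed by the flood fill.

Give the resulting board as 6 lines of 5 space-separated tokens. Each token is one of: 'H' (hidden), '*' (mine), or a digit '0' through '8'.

H H H H 1
H H H H H
H H H H H
H H H H H
H H H H H
H H H H H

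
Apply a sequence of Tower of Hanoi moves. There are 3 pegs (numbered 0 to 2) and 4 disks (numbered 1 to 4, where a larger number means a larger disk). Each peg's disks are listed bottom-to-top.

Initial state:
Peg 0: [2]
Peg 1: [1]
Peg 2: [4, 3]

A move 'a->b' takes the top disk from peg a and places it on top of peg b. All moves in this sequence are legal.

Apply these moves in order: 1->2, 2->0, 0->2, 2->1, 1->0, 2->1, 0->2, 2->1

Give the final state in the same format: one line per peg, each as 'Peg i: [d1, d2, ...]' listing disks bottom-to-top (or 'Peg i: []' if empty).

Answer: Peg 0: [2]
Peg 1: [3, 1]
Peg 2: [4]

Derivation:
After move 1 (1->2):
Peg 0: [2]
Peg 1: []
Peg 2: [4, 3, 1]

After move 2 (2->0):
Peg 0: [2, 1]
Peg 1: []
Peg 2: [4, 3]

After move 3 (0->2):
Peg 0: [2]
Peg 1: []
Peg 2: [4, 3, 1]

After move 4 (2->1):
Peg 0: [2]
Peg 1: [1]
Peg 2: [4, 3]

After move 5 (1->0):
Peg 0: [2, 1]
Peg 1: []
Peg 2: [4, 3]

After move 6 (2->1):
Peg 0: [2, 1]
Peg 1: [3]
Peg 2: [4]

After move 7 (0->2):
Peg 0: [2]
Peg 1: [3]
Peg 2: [4, 1]

After move 8 (2->1):
Peg 0: [2]
Peg 1: [3, 1]
Peg 2: [4]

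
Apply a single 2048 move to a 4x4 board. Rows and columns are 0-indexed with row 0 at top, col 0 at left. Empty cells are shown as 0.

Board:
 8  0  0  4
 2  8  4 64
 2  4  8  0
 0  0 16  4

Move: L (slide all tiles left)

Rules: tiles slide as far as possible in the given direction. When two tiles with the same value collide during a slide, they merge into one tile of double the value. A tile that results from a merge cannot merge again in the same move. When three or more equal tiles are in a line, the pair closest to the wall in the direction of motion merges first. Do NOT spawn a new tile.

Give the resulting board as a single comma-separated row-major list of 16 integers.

Slide left:
row 0: [8, 0, 0, 4] -> [8, 4, 0, 0]
row 1: [2, 8, 4, 64] -> [2, 8, 4, 64]
row 2: [2, 4, 8, 0] -> [2, 4, 8, 0]
row 3: [0, 0, 16, 4] -> [16, 4, 0, 0]

Answer: 8, 4, 0, 0, 2, 8, 4, 64, 2, 4, 8, 0, 16, 4, 0, 0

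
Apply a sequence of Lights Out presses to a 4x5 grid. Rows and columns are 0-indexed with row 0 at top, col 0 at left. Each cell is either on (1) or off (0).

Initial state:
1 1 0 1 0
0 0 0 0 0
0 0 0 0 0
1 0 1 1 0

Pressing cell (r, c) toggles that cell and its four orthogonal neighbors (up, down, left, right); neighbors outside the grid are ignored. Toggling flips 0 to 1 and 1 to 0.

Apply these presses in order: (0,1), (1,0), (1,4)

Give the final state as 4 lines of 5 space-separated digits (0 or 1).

After press 1 at (0,1):
0 0 1 1 0
0 1 0 0 0
0 0 0 0 0
1 0 1 1 0

After press 2 at (1,0):
1 0 1 1 0
1 0 0 0 0
1 0 0 0 0
1 0 1 1 0

After press 3 at (1,4):
1 0 1 1 1
1 0 0 1 1
1 0 0 0 1
1 0 1 1 0

Answer: 1 0 1 1 1
1 0 0 1 1
1 0 0 0 1
1 0 1 1 0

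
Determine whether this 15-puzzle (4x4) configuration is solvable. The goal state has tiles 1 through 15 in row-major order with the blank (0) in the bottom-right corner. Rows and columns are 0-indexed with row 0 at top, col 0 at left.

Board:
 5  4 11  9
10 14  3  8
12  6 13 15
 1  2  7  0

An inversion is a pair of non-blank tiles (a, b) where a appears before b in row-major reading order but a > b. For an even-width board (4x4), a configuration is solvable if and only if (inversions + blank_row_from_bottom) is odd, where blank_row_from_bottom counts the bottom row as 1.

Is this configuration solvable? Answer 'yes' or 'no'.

Inversions: 53
Blank is in row 3 (0-indexed from top), which is row 1 counting from the bottom (bottom = 1).
53 + 1 = 54, which is even, so the puzzle is not solvable.

Answer: no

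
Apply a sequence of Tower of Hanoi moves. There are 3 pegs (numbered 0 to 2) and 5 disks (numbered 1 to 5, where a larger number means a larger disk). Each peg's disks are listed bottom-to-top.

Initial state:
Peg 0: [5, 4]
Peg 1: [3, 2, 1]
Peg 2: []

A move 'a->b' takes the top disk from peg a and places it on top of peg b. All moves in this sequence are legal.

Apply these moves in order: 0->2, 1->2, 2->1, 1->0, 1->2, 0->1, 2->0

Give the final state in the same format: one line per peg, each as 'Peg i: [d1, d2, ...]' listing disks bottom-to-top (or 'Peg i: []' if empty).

After move 1 (0->2):
Peg 0: [5]
Peg 1: [3, 2, 1]
Peg 2: [4]

After move 2 (1->2):
Peg 0: [5]
Peg 1: [3, 2]
Peg 2: [4, 1]

After move 3 (2->1):
Peg 0: [5]
Peg 1: [3, 2, 1]
Peg 2: [4]

After move 4 (1->0):
Peg 0: [5, 1]
Peg 1: [3, 2]
Peg 2: [4]

After move 5 (1->2):
Peg 0: [5, 1]
Peg 1: [3]
Peg 2: [4, 2]

After move 6 (0->1):
Peg 0: [5]
Peg 1: [3, 1]
Peg 2: [4, 2]

After move 7 (2->0):
Peg 0: [5, 2]
Peg 1: [3, 1]
Peg 2: [4]

Answer: Peg 0: [5, 2]
Peg 1: [3, 1]
Peg 2: [4]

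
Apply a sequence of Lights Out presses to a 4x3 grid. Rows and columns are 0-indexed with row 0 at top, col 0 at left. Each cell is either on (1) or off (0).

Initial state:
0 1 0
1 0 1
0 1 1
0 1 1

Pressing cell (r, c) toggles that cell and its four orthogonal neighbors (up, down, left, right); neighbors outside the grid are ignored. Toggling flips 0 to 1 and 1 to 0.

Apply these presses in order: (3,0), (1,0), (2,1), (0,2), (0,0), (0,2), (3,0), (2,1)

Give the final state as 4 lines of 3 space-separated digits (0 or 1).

After press 1 at (3,0):
0 1 0
1 0 1
1 1 1
1 0 1

After press 2 at (1,0):
1 1 0
0 1 1
0 1 1
1 0 1

After press 3 at (2,1):
1 1 0
0 0 1
1 0 0
1 1 1

After press 4 at (0,2):
1 0 1
0 0 0
1 0 0
1 1 1

After press 5 at (0,0):
0 1 1
1 0 0
1 0 0
1 1 1

After press 6 at (0,2):
0 0 0
1 0 1
1 0 0
1 1 1

After press 7 at (3,0):
0 0 0
1 0 1
0 0 0
0 0 1

After press 8 at (2,1):
0 0 0
1 1 1
1 1 1
0 1 1

Answer: 0 0 0
1 1 1
1 1 1
0 1 1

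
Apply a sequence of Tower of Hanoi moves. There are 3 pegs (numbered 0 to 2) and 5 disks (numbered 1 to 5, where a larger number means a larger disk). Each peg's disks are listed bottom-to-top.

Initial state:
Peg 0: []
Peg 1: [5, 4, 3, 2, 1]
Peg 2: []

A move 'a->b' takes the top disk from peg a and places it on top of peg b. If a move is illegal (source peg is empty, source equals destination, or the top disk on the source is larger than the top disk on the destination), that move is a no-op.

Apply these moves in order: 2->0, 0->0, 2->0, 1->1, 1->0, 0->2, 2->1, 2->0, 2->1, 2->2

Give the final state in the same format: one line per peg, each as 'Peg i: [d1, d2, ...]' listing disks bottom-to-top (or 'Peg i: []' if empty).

After move 1 (2->0):
Peg 0: []
Peg 1: [5, 4, 3, 2, 1]
Peg 2: []

After move 2 (0->0):
Peg 0: []
Peg 1: [5, 4, 3, 2, 1]
Peg 2: []

After move 3 (2->0):
Peg 0: []
Peg 1: [5, 4, 3, 2, 1]
Peg 2: []

After move 4 (1->1):
Peg 0: []
Peg 1: [5, 4, 3, 2, 1]
Peg 2: []

After move 5 (1->0):
Peg 0: [1]
Peg 1: [5, 4, 3, 2]
Peg 2: []

After move 6 (0->2):
Peg 0: []
Peg 1: [5, 4, 3, 2]
Peg 2: [1]

After move 7 (2->1):
Peg 0: []
Peg 1: [5, 4, 3, 2, 1]
Peg 2: []

After move 8 (2->0):
Peg 0: []
Peg 1: [5, 4, 3, 2, 1]
Peg 2: []

After move 9 (2->1):
Peg 0: []
Peg 1: [5, 4, 3, 2, 1]
Peg 2: []

After move 10 (2->2):
Peg 0: []
Peg 1: [5, 4, 3, 2, 1]
Peg 2: []

Answer: Peg 0: []
Peg 1: [5, 4, 3, 2, 1]
Peg 2: []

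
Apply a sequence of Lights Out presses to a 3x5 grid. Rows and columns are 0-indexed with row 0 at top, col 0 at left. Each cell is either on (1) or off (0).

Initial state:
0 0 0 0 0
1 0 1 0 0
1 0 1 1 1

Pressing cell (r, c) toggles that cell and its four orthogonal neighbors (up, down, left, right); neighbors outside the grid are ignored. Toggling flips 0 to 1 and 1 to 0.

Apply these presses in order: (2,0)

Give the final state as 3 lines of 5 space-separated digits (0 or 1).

After press 1 at (2,0):
0 0 0 0 0
0 0 1 0 0
0 1 1 1 1

Answer: 0 0 0 0 0
0 0 1 0 0
0 1 1 1 1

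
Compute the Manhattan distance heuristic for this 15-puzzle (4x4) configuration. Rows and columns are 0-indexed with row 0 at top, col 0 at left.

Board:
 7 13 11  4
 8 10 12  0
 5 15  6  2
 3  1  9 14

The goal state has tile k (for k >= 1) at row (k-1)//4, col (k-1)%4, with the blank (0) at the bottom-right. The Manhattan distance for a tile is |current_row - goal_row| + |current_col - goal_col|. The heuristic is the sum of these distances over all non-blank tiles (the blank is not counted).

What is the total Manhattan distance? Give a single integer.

Tile 7: (0,0)->(1,2) = 3
Tile 13: (0,1)->(3,0) = 4
Tile 11: (0,2)->(2,2) = 2
Tile 4: (0,3)->(0,3) = 0
Tile 8: (1,0)->(1,3) = 3
Tile 10: (1,1)->(2,1) = 1
Tile 12: (1,2)->(2,3) = 2
Tile 5: (2,0)->(1,0) = 1
Tile 15: (2,1)->(3,2) = 2
Tile 6: (2,2)->(1,1) = 2
Tile 2: (2,3)->(0,1) = 4
Tile 3: (3,0)->(0,2) = 5
Tile 1: (3,1)->(0,0) = 4
Tile 9: (3,2)->(2,0) = 3
Tile 14: (3,3)->(3,1) = 2
Sum: 3 + 4 + 2 + 0 + 3 + 1 + 2 + 1 + 2 + 2 + 4 + 5 + 4 + 3 + 2 = 38

Answer: 38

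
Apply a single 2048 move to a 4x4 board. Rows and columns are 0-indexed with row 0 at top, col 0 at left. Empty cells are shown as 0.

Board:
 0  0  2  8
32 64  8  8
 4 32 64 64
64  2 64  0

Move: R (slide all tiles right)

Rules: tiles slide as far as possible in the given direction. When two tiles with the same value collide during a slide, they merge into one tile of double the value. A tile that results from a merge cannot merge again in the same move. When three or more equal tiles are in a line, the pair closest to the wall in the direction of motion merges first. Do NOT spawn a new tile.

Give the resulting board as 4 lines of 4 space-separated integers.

Slide right:
row 0: [0, 0, 2, 8] -> [0, 0, 2, 8]
row 1: [32, 64, 8, 8] -> [0, 32, 64, 16]
row 2: [4, 32, 64, 64] -> [0, 4, 32, 128]
row 3: [64, 2, 64, 0] -> [0, 64, 2, 64]

Answer:   0   0   2   8
  0  32  64  16
  0   4  32 128
  0  64   2  64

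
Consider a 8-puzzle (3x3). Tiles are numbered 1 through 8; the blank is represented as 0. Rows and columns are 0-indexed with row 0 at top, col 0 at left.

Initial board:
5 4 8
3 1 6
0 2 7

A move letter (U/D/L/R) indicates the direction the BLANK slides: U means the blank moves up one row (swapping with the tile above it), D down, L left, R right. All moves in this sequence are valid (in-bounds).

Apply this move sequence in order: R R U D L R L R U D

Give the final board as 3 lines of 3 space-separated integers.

After move 1 (R):
5 4 8
3 1 6
2 0 7

After move 2 (R):
5 4 8
3 1 6
2 7 0

After move 3 (U):
5 4 8
3 1 0
2 7 6

After move 4 (D):
5 4 8
3 1 6
2 7 0

After move 5 (L):
5 4 8
3 1 6
2 0 7

After move 6 (R):
5 4 8
3 1 6
2 7 0

After move 7 (L):
5 4 8
3 1 6
2 0 7

After move 8 (R):
5 4 8
3 1 6
2 7 0

After move 9 (U):
5 4 8
3 1 0
2 7 6

After move 10 (D):
5 4 8
3 1 6
2 7 0

Answer: 5 4 8
3 1 6
2 7 0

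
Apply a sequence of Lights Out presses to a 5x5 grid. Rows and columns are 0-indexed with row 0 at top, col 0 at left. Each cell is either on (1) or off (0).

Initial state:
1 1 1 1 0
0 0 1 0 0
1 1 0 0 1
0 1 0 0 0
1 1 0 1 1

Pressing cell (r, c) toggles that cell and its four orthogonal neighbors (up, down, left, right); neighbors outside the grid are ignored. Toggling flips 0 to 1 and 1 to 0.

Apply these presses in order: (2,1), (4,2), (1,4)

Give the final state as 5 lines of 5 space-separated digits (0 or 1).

After press 1 at (2,1):
1 1 1 1 0
0 1 1 0 0
0 0 1 0 1
0 0 0 0 0
1 1 0 1 1

After press 2 at (4,2):
1 1 1 1 0
0 1 1 0 0
0 0 1 0 1
0 0 1 0 0
1 0 1 0 1

After press 3 at (1,4):
1 1 1 1 1
0 1 1 1 1
0 0 1 0 0
0 0 1 0 0
1 0 1 0 1

Answer: 1 1 1 1 1
0 1 1 1 1
0 0 1 0 0
0 0 1 0 0
1 0 1 0 1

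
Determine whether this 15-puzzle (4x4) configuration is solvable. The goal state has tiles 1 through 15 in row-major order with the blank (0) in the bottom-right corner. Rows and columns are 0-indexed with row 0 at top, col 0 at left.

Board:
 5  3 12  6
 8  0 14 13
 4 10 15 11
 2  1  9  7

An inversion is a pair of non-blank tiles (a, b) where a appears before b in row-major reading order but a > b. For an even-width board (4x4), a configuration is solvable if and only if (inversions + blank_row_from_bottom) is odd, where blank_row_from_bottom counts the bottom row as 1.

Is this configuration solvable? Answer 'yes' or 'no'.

Answer: yes

Derivation:
Inversions: 54
Blank is in row 1 (0-indexed from top), which is row 3 counting from the bottom (bottom = 1).
54 + 3 = 57, which is odd, so the puzzle is solvable.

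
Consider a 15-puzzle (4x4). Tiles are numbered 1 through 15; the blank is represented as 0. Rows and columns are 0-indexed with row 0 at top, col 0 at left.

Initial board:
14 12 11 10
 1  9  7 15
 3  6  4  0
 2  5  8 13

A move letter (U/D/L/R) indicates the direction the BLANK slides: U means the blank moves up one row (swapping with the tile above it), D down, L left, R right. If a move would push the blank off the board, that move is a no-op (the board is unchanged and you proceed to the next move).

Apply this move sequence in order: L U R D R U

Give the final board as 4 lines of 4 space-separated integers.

After move 1 (L):
14 12 11 10
 1  9  7 15
 3  6  0  4
 2  5  8 13

After move 2 (U):
14 12 11 10
 1  9  0 15
 3  6  7  4
 2  5  8 13

After move 3 (R):
14 12 11 10
 1  9 15  0
 3  6  7  4
 2  5  8 13

After move 4 (D):
14 12 11 10
 1  9 15  4
 3  6  7  0
 2  5  8 13

After move 5 (R):
14 12 11 10
 1  9 15  4
 3  6  7  0
 2  5  8 13

After move 6 (U):
14 12 11 10
 1  9 15  0
 3  6  7  4
 2  5  8 13

Answer: 14 12 11 10
 1  9 15  0
 3  6  7  4
 2  5  8 13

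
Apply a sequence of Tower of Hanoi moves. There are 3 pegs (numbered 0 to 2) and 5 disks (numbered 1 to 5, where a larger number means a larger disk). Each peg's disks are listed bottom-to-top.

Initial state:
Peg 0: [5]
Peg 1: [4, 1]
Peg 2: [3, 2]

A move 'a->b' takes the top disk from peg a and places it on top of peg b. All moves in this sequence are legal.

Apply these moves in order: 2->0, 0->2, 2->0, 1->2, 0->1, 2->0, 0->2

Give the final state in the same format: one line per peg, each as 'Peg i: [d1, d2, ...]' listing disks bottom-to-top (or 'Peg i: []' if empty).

Answer: Peg 0: [5]
Peg 1: [4, 2]
Peg 2: [3, 1]

Derivation:
After move 1 (2->0):
Peg 0: [5, 2]
Peg 1: [4, 1]
Peg 2: [3]

After move 2 (0->2):
Peg 0: [5]
Peg 1: [4, 1]
Peg 2: [3, 2]

After move 3 (2->0):
Peg 0: [5, 2]
Peg 1: [4, 1]
Peg 2: [3]

After move 4 (1->2):
Peg 0: [5, 2]
Peg 1: [4]
Peg 2: [3, 1]

After move 5 (0->1):
Peg 0: [5]
Peg 1: [4, 2]
Peg 2: [3, 1]

After move 6 (2->0):
Peg 0: [5, 1]
Peg 1: [4, 2]
Peg 2: [3]

After move 7 (0->2):
Peg 0: [5]
Peg 1: [4, 2]
Peg 2: [3, 1]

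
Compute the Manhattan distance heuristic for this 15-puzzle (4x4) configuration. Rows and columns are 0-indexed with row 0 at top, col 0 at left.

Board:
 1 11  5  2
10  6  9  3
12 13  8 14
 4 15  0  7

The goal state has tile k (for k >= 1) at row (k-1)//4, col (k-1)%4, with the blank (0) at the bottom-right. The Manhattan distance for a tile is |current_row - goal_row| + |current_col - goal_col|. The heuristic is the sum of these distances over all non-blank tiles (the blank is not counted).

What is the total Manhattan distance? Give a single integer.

Tile 1: at (0,0), goal (0,0), distance |0-0|+|0-0| = 0
Tile 11: at (0,1), goal (2,2), distance |0-2|+|1-2| = 3
Tile 5: at (0,2), goal (1,0), distance |0-1|+|2-0| = 3
Tile 2: at (0,3), goal (0,1), distance |0-0|+|3-1| = 2
Tile 10: at (1,0), goal (2,1), distance |1-2|+|0-1| = 2
Tile 6: at (1,1), goal (1,1), distance |1-1|+|1-1| = 0
Tile 9: at (1,2), goal (2,0), distance |1-2|+|2-0| = 3
Tile 3: at (1,3), goal (0,2), distance |1-0|+|3-2| = 2
Tile 12: at (2,0), goal (2,3), distance |2-2|+|0-3| = 3
Tile 13: at (2,1), goal (3,0), distance |2-3|+|1-0| = 2
Tile 8: at (2,2), goal (1,3), distance |2-1|+|2-3| = 2
Tile 14: at (2,3), goal (3,1), distance |2-3|+|3-1| = 3
Tile 4: at (3,0), goal (0,3), distance |3-0|+|0-3| = 6
Tile 15: at (3,1), goal (3,2), distance |3-3|+|1-2| = 1
Tile 7: at (3,3), goal (1,2), distance |3-1|+|3-2| = 3
Sum: 0 + 3 + 3 + 2 + 2 + 0 + 3 + 2 + 3 + 2 + 2 + 3 + 6 + 1 + 3 = 35

Answer: 35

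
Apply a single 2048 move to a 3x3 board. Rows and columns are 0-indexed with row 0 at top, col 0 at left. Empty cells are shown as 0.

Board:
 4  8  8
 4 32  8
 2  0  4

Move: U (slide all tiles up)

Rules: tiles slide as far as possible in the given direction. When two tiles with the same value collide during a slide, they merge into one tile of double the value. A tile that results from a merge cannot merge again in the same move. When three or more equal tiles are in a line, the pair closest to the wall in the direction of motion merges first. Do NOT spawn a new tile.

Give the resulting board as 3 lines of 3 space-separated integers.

Slide up:
col 0: [4, 4, 2] -> [8, 2, 0]
col 1: [8, 32, 0] -> [8, 32, 0]
col 2: [8, 8, 4] -> [16, 4, 0]

Answer:  8  8 16
 2 32  4
 0  0  0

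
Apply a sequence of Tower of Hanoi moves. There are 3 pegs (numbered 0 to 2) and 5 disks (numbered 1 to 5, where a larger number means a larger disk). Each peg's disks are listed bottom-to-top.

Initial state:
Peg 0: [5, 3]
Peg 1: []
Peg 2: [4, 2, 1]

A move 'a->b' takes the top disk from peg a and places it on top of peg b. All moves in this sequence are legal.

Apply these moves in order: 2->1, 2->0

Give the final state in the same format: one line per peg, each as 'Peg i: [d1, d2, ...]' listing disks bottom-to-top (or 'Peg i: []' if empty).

After move 1 (2->1):
Peg 0: [5, 3]
Peg 1: [1]
Peg 2: [4, 2]

After move 2 (2->0):
Peg 0: [5, 3, 2]
Peg 1: [1]
Peg 2: [4]

Answer: Peg 0: [5, 3, 2]
Peg 1: [1]
Peg 2: [4]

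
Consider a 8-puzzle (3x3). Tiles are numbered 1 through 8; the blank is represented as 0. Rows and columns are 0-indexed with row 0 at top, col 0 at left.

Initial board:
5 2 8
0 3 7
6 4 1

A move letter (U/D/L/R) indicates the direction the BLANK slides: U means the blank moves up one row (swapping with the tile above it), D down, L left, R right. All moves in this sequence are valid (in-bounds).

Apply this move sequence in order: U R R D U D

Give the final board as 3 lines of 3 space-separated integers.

After move 1 (U):
0 2 8
5 3 7
6 4 1

After move 2 (R):
2 0 8
5 3 7
6 4 1

After move 3 (R):
2 8 0
5 3 7
6 4 1

After move 4 (D):
2 8 7
5 3 0
6 4 1

After move 5 (U):
2 8 0
5 3 7
6 4 1

After move 6 (D):
2 8 7
5 3 0
6 4 1

Answer: 2 8 7
5 3 0
6 4 1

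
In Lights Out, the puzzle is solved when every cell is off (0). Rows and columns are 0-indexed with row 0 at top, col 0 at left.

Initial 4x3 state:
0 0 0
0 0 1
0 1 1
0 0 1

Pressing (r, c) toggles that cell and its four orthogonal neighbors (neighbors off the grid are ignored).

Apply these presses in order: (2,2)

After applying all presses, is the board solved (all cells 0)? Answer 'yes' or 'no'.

After press 1 at (2,2):
0 0 0
0 0 0
0 0 0
0 0 0

Lights still on: 0

Answer: yes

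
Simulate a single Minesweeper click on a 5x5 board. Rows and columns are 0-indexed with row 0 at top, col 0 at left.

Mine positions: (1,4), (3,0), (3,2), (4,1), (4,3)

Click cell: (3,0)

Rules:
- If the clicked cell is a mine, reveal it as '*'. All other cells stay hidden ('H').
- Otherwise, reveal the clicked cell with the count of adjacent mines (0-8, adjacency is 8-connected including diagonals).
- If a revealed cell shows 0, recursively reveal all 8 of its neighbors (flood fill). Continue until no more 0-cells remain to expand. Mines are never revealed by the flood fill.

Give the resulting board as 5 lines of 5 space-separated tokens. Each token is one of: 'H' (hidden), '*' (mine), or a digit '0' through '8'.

H H H H H
H H H H H
H H H H H
* H H H H
H H H H H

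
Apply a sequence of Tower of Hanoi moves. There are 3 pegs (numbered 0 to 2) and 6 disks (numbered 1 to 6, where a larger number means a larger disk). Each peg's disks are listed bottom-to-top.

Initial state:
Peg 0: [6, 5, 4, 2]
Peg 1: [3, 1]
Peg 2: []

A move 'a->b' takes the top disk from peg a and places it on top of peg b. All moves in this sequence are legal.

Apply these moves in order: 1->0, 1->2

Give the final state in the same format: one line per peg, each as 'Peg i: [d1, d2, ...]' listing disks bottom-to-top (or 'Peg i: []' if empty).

After move 1 (1->0):
Peg 0: [6, 5, 4, 2, 1]
Peg 1: [3]
Peg 2: []

After move 2 (1->2):
Peg 0: [6, 5, 4, 2, 1]
Peg 1: []
Peg 2: [3]

Answer: Peg 0: [6, 5, 4, 2, 1]
Peg 1: []
Peg 2: [3]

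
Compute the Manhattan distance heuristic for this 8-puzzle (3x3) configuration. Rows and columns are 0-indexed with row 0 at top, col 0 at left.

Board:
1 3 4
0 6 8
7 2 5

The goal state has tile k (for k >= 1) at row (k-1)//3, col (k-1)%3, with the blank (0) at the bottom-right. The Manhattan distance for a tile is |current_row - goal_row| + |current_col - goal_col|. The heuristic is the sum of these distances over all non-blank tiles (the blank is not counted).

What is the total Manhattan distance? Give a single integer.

Tile 1: (0,0)->(0,0) = 0
Tile 3: (0,1)->(0,2) = 1
Tile 4: (0,2)->(1,0) = 3
Tile 6: (1,1)->(1,2) = 1
Tile 8: (1,2)->(2,1) = 2
Tile 7: (2,0)->(2,0) = 0
Tile 2: (2,1)->(0,1) = 2
Tile 5: (2,2)->(1,1) = 2
Sum: 0 + 1 + 3 + 1 + 2 + 0 + 2 + 2 = 11

Answer: 11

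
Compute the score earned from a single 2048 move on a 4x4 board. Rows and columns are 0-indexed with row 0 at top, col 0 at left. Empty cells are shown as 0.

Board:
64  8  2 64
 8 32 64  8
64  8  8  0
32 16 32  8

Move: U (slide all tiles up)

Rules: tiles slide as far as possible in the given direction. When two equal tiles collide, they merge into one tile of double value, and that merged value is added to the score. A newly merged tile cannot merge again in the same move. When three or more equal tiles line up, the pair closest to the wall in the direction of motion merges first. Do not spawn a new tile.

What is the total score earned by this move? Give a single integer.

Slide up:
col 0: [64, 8, 64, 32] -> [64, 8, 64, 32]  score +0 (running 0)
col 1: [8, 32, 8, 16] -> [8, 32, 8, 16]  score +0 (running 0)
col 2: [2, 64, 8, 32] -> [2, 64, 8, 32]  score +0 (running 0)
col 3: [64, 8, 0, 8] -> [64, 16, 0, 0]  score +16 (running 16)
Board after move:
64  8  2 64
 8 32 64 16
64  8  8  0
32 16 32  0

Answer: 16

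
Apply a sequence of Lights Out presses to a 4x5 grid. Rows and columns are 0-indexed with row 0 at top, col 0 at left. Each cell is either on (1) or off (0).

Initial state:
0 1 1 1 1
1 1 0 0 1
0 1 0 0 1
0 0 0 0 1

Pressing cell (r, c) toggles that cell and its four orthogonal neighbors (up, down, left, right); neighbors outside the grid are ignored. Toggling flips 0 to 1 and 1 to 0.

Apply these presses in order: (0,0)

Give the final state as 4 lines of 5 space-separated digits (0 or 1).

After press 1 at (0,0):
1 0 1 1 1
0 1 0 0 1
0 1 0 0 1
0 0 0 0 1

Answer: 1 0 1 1 1
0 1 0 0 1
0 1 0 0 1
0 0 0 0 1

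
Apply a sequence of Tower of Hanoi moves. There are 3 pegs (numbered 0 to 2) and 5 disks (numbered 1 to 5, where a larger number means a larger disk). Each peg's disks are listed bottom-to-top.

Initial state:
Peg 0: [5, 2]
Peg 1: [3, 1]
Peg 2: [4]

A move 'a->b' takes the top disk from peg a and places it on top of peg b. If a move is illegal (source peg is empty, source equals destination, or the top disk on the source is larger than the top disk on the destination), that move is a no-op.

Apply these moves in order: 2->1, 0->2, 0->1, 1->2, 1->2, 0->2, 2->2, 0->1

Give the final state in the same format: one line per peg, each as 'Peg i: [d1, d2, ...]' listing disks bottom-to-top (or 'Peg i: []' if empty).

Answer: Peg 0: [5]
Peg 1: [3]
Peg 2: [4, 2, 1]

Derivation:
After move 1 (2->1):
Peg 0: [5, 2]
Peg 1: [3, 1]
Peg 2: [4]

After move 2 (0->2):
Peg 0: [5]
Peg 1: [3, 1]
Peg 2: [4, 2]

After move 3 (0->1):
Peg 0: [5]
Peg 1: [3, 1]
Peg 2: [4, 2]

After move 4 (1->2):
Peg 0: [5]
Peg 1: [3]
Peg 2: [4, 2, 1]

After move 5 (1->2):
Peg 0: [5]
Peg 1: [3]
Peg 2: [4, 2, 1]

After move 6 (0->2):
Peg 0: [5]
Peg 1: [3]
Peg 2: [4, 2, 1]

After move 7 (2->2):
Peg 0: [5]
Peg 1: [3]
Peg 2: [4, 2, 1]

After move 8 (0->1):
Peg 0: [5]
Peg 1: [3]
Peg 2: [4, 2, 1]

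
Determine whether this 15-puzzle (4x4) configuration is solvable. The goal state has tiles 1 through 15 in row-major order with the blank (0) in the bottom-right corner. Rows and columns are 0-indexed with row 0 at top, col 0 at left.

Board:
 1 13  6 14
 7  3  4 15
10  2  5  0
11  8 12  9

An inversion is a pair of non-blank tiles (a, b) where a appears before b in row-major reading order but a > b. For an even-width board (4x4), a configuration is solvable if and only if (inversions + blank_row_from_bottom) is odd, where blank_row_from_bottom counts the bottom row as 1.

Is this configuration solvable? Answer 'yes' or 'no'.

Answer: yes

Derivation:
Inversions: 45
Blank is in row 2 (0-indexed from top), which is row 2 counting from the bottom (bottom = 1).
45 + 2 = 47, which is odd, so the puzzle is solvable.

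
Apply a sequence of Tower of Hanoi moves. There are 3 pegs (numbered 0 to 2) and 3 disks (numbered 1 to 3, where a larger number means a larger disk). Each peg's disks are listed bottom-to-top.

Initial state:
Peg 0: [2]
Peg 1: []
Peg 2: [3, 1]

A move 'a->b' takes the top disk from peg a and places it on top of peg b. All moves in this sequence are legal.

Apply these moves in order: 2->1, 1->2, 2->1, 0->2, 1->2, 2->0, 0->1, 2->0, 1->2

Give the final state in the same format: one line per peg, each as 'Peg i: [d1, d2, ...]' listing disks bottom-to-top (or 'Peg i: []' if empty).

After move 1 (2->1):
Peg 0: [2]
Peg 1: [1]
Peg 2: [3]

After move 2 (1->2):
Peg 0: [2]
Peg 1: []
Peg 2: [3, 1]

After move 3 (2->1):
Peg 0: [2]
Peg 1: [1]
Peg 2: [3]

After move 4 (0->2):
Peg 0: []
Peg 1: [1]
Peg 2: [3, 2]

After move 5 (1->2):
Peg 0: []
Peg 1: []
Peg 2: [3, 2, 1]

After move 6 (2->0):
Peg 0: [1]
Peg 1: []
Peg 2: [3, 2]

After move 7 (0->1):
Peg 0: []
Peg 1: [1]
Peg 2: [3, 2]

After move 8 (2->0):
Peg 0: [2]
Peg 1: [1]
Peg 2: [3]

After move 9 (1->2):
Peg 0: [2]
Peg 1: []
Peg 2: [3, 1]

Answer: Peg 0: [2]
Peg 1: []
Peg 2: [3, 1]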